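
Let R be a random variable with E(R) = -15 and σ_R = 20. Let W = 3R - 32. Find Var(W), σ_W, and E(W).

Var(W) = 3600, σ_W = 60, E(W) = -77

W = 3R - 32 is linear with a = 3, b = -32.
Var(R) = 20² = 400.
Var(W) = a²·Var(R) = 3²·400 = 3600 (the additive constant -32 does not affect variance).
σ_W = |a|·σ_R = |3|·20 = 60.
E(W) = a·E(R) + b = 3·(-15) + (-32) = -77.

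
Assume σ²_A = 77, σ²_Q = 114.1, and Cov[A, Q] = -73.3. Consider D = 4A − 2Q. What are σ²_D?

σ²_D = 2861.2

σ²_D = a²·σ²_A + b²·σ²_Q + 2ab·Cov[A, Q] with a = 4, b = -2.
= 4²·77 + (-2)²·114.1 + 2·4·(-2)·(-73.3)
= 1232 + 456.4 + 1172.8 = 2861.2.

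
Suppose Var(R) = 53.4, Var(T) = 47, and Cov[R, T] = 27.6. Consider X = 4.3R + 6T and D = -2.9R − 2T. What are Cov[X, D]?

By bilinearity, Cov[X, D] = ac·Var(R) + bd·Var(T) + (ad+bc)·Cov[R, T], with a=4.3, b=6, c=-2.9, d=-2.
ac·Var(R) = 4.3·(-2.9)·53.4 = -665.898
bd·Var(T) = 6·(-2)·47 = -564
(ad+bc)·Cov[R, T] = (-26)·27.6 = -717.6
Cov[X, D] = -665.898 + (-564) + (-717.6) = -1947.498.

Cov[X, D] = -1947.498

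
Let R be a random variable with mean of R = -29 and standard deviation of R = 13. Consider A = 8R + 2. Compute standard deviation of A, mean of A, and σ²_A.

standard deviation of A = 104, mean of A = -230, σ²_A = 10816

A = 8R + 2 is linear with a = 8, b = 2.
standard deviation of A = |a|·standard deviation of R = |8|·13 = 104.
mean of A = a·mean of R + b = 8·(-29) + 2 = -230.
σ²_R = 13² = 169.
σ²_A = a²·σ²_R = 8²·169 = 10816 (the additive constant 2 does not affect variance).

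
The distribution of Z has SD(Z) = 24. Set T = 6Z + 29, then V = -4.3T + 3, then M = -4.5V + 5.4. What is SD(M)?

SD(T) = |6|·24 = 144.
SD(V) = |-4.3|·144 = 619.2.
SD(M) = |-4.5|·619.2 = 2786.4.

SD(M) = 2786.4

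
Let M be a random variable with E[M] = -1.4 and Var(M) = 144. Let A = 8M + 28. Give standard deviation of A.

A = 8M + 28 is linear with a = 8, b = 28.
standard deviation of M = √144 = 12.
standard deviation of A = |a|·standard deviation of M = |8|·12 = 96.

standard deviation of A = 96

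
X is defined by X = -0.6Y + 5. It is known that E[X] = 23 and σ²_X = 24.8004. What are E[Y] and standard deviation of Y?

E[Y] = -30, standard deviation of Y = 8.3

From X = -0.6Y + 5: E[X] = a·E[Y] + b, so E[Y] = (E[X] − b)/a = (23 − 5)/(-0.6) = -30.
standard deviation of X = √24.8004 = 4.98.
standard deviation of X = |a|·standard deviation of Y, so standard deviation of Y = 4.98/|-0.6| = 8.3.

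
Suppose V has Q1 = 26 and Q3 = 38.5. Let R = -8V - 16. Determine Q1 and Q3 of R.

a = -8 < 0 reverses order: Q1(R) comes from Q3(V), Q3(R) from Q1(V).
Q1(R) = (-8)·38.5 + (-16) = -324; Q3(R) = (-8)·26 + (-16) = -224.

Q1(R) = -324, Q3(R) = -224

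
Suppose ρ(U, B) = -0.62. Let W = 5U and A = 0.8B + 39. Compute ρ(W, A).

ρ(W, A) = -0.62

Linear rescalings preserve correlation up to sign; here the slopes 5 and 0.8 have the same sign, so ρ(W, A) = ρ(U, B) = -0.62.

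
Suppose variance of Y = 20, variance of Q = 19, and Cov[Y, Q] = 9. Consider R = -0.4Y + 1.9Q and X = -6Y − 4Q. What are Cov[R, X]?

Cov[R, X] = -184.6

By bilinearity, Cov[R, X] = ac·variance of Y + bd·variance of Q + (ad+bc)·Cov[Y, Q], with a=-0.4, b=1.9, c=-6, d=-4.
ac·variance of Y = (-0.4)·(-6)·20 = 48
bd·variance of Q = 1.9·(-4)·19 = -144.4
(ad+bc)·Cov[Y, Q] = (-9.8)·9 = -88.2
Cov[R, X] = 48 + (-144.4) + (-88.2) = -184.6.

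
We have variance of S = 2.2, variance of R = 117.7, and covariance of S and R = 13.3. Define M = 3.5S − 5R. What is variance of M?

variance of M = a²·variance of S + b²·variance of R + 2ab·covariance of S and R with a = 3.5, b = -5.
= 3.5²·2.2 + (-5)²·117.7 + 2·3.5·(-5)·13.3
= 26.95 + 2942.5 + (-465.5) = 2503.95.

variance of M = 2503.95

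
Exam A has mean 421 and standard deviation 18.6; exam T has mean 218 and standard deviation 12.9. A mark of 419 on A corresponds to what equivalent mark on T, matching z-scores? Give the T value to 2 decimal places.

T = 216.61

z = (419 − 421)/18.6 ≈ -0.1075.
T = 218 + z·12.9 = 218 + (419 − 421)·12.9/18.6 ≈ 216.61.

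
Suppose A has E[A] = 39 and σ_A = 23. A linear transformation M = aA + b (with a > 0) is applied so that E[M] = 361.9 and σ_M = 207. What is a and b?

a = 9, b = 10.9

σ_M = a·σ_A (a > 0), so a = 207/23 = 9.
E[M] = a·E[A] + b, so b = 361.9 − 9·39 = 10.9.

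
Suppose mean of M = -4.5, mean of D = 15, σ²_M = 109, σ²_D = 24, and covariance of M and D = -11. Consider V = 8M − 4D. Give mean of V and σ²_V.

mean of V = 8·mean of M + (-4)·mean of D = 8·(-4.5) + (-4)·15 = -96.
σ²_V = a²·σ²_M + b²·σ²_D + 2ab·covariance of M and D with a = 8, b = -4.
= 8²·109 + (-4)²·24 + 2·8·(-4)·(-11)
= 6976 + 384 + 704 = 8064.

mean of V = -96, σ²_V = 8064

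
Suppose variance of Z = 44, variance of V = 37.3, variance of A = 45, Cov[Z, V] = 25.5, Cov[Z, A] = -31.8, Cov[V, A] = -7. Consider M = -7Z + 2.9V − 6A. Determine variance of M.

variance of M = 626.793

variance of M = a²·variance of Z + b²·variance of V + c²·variance of A + 2ab·Cov[Z, V] + 2ac·Cov[Z, A] + 2bc·Cov[V, A], with a = -7, b = 2.9, c = -6.
= 2156 + 313.693 + 1620 + (-1035.3) + (-2671.2) + 243.6
= 626.793.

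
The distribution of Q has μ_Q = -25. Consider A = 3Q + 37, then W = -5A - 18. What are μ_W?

μ_A = 3·(-25) + 37 = -38.
μ_W = (-5)·(-38) + (-18) = 172.

μ_W = 172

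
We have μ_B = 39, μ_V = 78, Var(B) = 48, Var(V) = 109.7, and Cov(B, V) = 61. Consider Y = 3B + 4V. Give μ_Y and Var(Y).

μ_Y = 3·μ_B + 4·μ_V = 3·39 + 4·78 = 429.
Var(Y) = a²·Var(B) + b²·Var(V) + 2ab·Cov(B, V) with a = 3, b = 4.
= 3²·48 + 4²·109.7 + 2·3·4·61
= 432 + 1755.2 + 1464 = 3651.2.

μ_Y = 429, Var(Y) = 3651.2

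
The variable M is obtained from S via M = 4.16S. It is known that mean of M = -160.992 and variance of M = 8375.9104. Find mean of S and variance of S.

From M = 4.16S: mean of M = a·mean of S + b, so mean of S = (mean of M − b)/a = (-160.992 − 0)/4.16 = -38.7.
variance of M = a²·variance of S, so variance of S = 8375.9104/4.16² = 484.

mean of S = -38.7, variance of S = 484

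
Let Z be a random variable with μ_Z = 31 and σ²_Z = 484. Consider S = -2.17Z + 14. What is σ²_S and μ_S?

σ²_S = 2279.1076, μ_S = -53.27

S = -2.17Z + 14 is linear with a = -2.17, b = 14.
σ²_S = a²·σ²_Z = (-2.17)²·484 = 2279.1076 (the additive constant 14 does not affect variance).
μ_S = a·μ_Z + b = (-2.17)·31 + 14 = -53.27.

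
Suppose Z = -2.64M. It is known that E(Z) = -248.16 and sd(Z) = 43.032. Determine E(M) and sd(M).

From Z = -2.64M: E(Z) = a·E(M) + b, so E(M) = (E(Z) − b)/a = (-248.16 − 0)/(-2.64) = 94.
sd(Z) = |a|·sd(M), so sd(M) = 43.032/|-2.64| = 16.3.

E(M) = 94, sd(M) = 16.3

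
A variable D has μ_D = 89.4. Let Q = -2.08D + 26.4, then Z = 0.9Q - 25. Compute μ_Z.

μ_Z = -168.5968

μ_Q = (-2.08)·89.4 + 26.4 = -159.552.
μ_Z = 0.9·(-159.552) + (-25) = -168.5968.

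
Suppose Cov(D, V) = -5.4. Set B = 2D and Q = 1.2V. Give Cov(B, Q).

Cov(B, Q) = -12.96

Cov(B, Q) = a·c·Cov(D, V) = 2·1.2·(-5.4) = -12.96. Additive constants drop out.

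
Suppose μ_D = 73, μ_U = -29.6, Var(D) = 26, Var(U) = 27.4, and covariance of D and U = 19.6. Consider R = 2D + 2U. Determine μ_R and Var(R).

μ_R = 86.8, Var(R) = 370.4

μ_R = 2·μ_D + 2·μ_U = 2·73 + 2·(-29.6) = 86.8.
Var(R) = a²·Var(D) + b²·Var(U) + 2ab·covariance of D and U with a = 2, b = 2.
= 2²·26 + 2²·27.4 + 2·2·2·19.6
= 104 + 109.6 + 156.8 = 370.4.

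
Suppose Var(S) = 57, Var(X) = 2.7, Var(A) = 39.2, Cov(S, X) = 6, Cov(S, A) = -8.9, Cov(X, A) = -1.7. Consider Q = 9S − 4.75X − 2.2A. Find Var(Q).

Var(Q) = a²·Var(S) + b²·Var(X) + c²·Var(A) + 2ab·Cov(S, X) + 2ac·Cov(S, A) + 2bc·Cov(X, A), with a = 9, b = -4.75, c = -2.2.
= 4617 + 60.91875 + 189.728 + (-513) + 352.44 + (-35.53)
= 4671.55675.

Var(Q) = 4671.55675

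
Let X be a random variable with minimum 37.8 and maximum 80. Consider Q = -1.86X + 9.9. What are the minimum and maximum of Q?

min(Q) = -138.9, max(Q) = -60.408

a = -1.86 < 0, so order reverses: min(Q) = a·max(X)+b = (-1.86)·80 + 9.9 = -138.9; max(Q) = a·min(X)+b = (-1.86)·37.8 + 9.9 = -60.408.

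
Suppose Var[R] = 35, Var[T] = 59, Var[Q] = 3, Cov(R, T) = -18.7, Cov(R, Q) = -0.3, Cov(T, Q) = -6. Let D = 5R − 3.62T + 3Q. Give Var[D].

Var[D] = a²·Var[R] + b²·Var[T] + c²·Var[Q] + 2ab·Cov(R, T) + 2ac·Cov(R, Q) + 2bc·Cov(T, Q), with a = 5, b = -3.62, c = 3.
= 875 + 773.1596 + 27 + 676.94 + (-9) + 130.32
= 2473.4196.

Var[D] = 2473.4196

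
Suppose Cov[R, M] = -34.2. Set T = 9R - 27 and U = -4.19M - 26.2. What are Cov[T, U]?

Cov[T, U] = 1289.682

Cov[T, U] = a·c·Cov[R, M] = 9·(-4.19)·(-34.2) = 1289.682. Additive constants drop out.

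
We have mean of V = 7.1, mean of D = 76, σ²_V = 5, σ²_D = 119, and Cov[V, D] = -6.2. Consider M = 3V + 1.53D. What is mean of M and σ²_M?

mean of M = 3·mean of V + 1.53·mean of D = 3·7.1 + 1.53·76 = 137.58.
σ²_M = a²·σ²_V + b²·σ²_D + 2ab·Cov[V, D] with a = 3, b = 1.53.
= 3²·5 + 1.53²·119 + 2·3·1.53·(-6.2)
= 45 + 278.5671 + (-56.916) = 266.6511.

mean of M = 137.58, σ²_M = 266.6511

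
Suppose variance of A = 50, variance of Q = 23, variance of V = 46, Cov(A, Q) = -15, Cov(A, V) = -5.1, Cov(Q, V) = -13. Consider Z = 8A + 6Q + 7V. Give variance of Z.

variance of Z = a²·variance of A + b²·variance of Q + c²·variance of V + 2ab·Cov(A, Q) + 2ac·Cov(A, V) + 2bc·Cov(Q, V), with a = 8, b = 6, c = 7.
= 3200 + 828 + 2254 + (-1440) + (-571.2) + (-1092)
= 3178.8.

variance of Z = 3178.8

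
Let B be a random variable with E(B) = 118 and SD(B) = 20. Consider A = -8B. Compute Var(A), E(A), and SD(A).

Var(A) = 25600, E(A) = -944, SD(A) = 160

A = -8B is linear with a = -8, b = 0.
Var(B) = 20² = 400.
Var(A) = a²·Var(B) = (-8)²·400 = 25600.
E(A) = a·E(B) + b = (-8)·118 = -944.
SD(A) = |a|·SD(B) = |-8|·20 = 160.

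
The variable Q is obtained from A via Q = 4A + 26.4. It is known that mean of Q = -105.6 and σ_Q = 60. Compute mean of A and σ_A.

From Q = 4A + 26.4: mean of Q = a·mean of A + b, so mean of A = (mean of Q − b)/a = (-105.6 − 26.4)/4 = -33.
σ_Q = |a|·σ_A, so σ_A = 60/|4| = 15.

mean of A = -33, σ_A = 15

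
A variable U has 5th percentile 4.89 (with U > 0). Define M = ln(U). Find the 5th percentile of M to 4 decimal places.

5th percentile of M = 1.5872

ln(U) is increasing, so P_{5}(M) = g(P_{5}(U)) ≈ 1.5872.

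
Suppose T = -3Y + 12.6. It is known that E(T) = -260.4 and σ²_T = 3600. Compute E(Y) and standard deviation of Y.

From T = -3Y + 12.6: E(T) = a·E(Y) + b, so E(Y) = (E(T) − b)/a = (-260.4 − 12.6)/(-3) = 91.
standard deviation of T = √3600 = 60.
standard deviation of T = |a|·standard deviation of Y, so standard deviation of Y = 60/|-3| = 20.

E(Y) = 91, standard deviation of Y = 20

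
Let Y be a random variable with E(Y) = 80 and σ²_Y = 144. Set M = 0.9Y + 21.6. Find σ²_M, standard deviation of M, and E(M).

σ²_M = 116.64, standard deviation of M = 10.8, E(M) = 93.6

M = 0.9Y + 21.6 is linear with a = 0.9, b = 21.6.
σ²_M = a²·σ²_Y = 0.9²·144 = 116.64 (the additive constant 21.6 does not affect variance).
standard deviation of Y = √144 = 12.
standard deviation of M = |a|·standard deviation of Y = |0.9|·12 = 10.8.
E(M) = a·E(Y) + b = 0.9·80 + 21.6 = 93.6.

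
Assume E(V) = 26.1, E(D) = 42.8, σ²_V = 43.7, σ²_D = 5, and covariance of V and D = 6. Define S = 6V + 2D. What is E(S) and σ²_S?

E(S) = 6·E(V) + 2·E(D) = 6·26.1 + 2·42.8 = 242.2.
σ²_S = a²·σ²_V + b²·σ²_D + 2ab·covariance of V and D with a = 6, b = 2.
= 6²·43.7 + 2²·5 + 2·6·2·6
= 1573.2 + 20 + 144 = 1737.2.

E(S) = 242.2, σ²_S = 1737.2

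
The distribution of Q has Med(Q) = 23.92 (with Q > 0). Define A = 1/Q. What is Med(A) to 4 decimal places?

Med(A) = 0.0418

1/Q is monotone on this domain, so Med(A) = 1/(23.92) ≈ 0.0418.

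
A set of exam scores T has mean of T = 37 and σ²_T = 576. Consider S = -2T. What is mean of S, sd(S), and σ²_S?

S = -2T is linear with a = -2, b = 0.
mean of S = a·mean of T + b = (-2)·37 = -74.
sd(T) = √576 = 24.
sd(S) = |a|·sd(T) = |-2|·24 = 48.
σ²_S = a²·σ²_T = (-2)²·576 = 2304.

mean of S = -74, sd(S) = 48, σ²_S = 2304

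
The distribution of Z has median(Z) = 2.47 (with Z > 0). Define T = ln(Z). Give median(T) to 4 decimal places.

ln(Z) is monotone on this domain, so median(T) = ln(2.47) ≈ 0.9042.

median(T) = 0.9042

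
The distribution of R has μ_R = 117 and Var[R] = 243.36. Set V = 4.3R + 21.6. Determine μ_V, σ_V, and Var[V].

V = 4.3R + 21.6 is linear with a = 4.3, b = 21.6.
μ_V = a·μ_R + b = 4.3·117 + 21.6 = 524.7.
σ_R = √243.36 = 15.6.
σ_V = |a|·σ_R = |4.3|·15.6 = 67.08.
Var[V] = a²·Var[R] = 4.3²·243.36 = 4499.7264 (the additive constant 21.6 does not affect variance).

μ_V = 524.7, σ_V = 67.08, Var[V] = 4499.7264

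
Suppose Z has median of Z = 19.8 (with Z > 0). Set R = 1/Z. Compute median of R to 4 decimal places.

median of R = 0.0505

1/Z is monotone on this domain, so median of R = 1/(19.8) ≈ 0.0505.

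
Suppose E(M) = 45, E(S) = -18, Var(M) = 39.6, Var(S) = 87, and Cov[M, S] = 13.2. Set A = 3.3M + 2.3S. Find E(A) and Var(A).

E(A) = 3.3·E(M) + 2.3·E(S) = 3.3·45 + 2.3·(-18) = 107.1.
Var(A) = a²·Var(M) + b²·Var(S) + 2ab·Cov[M, S] with a = 3.3, b = 2.3.
= 3.3²·39.6 + 2.3²·87 + 2·3.3·2.3·13.2
= 431.244 + 460.23 + 200.376 = 1091.85.

E(A) = 107.1, Var(A) = 1091.85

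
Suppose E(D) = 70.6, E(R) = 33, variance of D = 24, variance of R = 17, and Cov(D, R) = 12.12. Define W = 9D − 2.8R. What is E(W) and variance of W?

E(W) = 543, variance of W = 1466.432

E(W) = 9·E(D) + (-2.8)·E(R) = 9·70.6 + (-2.8)·33 = 543.
variance of W = a²·variance of D + b²·variance of R + 2ab·Cov(D, R) with a = 9, b = -2.8.
= 9²·24 + (-2.8)²·17 + 2·9·(-2.8)·12.12
= 1944 + 133.28 + (-610.848) = 1466.432.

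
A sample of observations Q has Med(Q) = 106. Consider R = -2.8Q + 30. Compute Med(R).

Med(R) = -266.8

A linear map preserves order up to sign, so Med(R) = a·Med(Q) + b = (-2.8)·106 + 30 = -266.8.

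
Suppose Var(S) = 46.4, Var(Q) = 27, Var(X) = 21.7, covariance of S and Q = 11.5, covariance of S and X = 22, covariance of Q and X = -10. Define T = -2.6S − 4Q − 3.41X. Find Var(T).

Var(T) = a²·Var(S) + b²·Var(Q) + c²·Var(X) + 2ab·covariance of S and Q + 2ac·covariance of S and X + 2bc·covariance of Q and X, with a = -2.6, b = -4, c = -3.41.
= 313.664 + 432 + 252.32977 + 239.2 + 390.104 + (-272.8)
= 1354.49777.

Var(T) = 1354.49777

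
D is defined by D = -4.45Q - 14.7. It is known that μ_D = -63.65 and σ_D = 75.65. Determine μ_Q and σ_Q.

μ_Q = 11, σ_Q = 17

From D = -4.45Q - 14.7: μ_D = a·μ_Q + b, so μ_Q = (μ_D − b)/a = (-63.65 − (-14.7))/(-4.45) = 11.
σ_D = |a|·σ_Q, so σ_Q = 75.65/|-4.45| = 17.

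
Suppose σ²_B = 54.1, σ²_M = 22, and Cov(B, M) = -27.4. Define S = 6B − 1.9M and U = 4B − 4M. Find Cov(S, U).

By bilinearity, Cov(S, U) = ac·σ²_B + bd·σ²_M + (ad+bc)·Cov(B, M), with a=6, b=-1.9, c=4, d=-4.
ac·σ²_B = 6·4·54.1 = 1298.4
bd·σ²_M = (-1.9)·(-4)·22 = 167.2
(ad+bc)·Cov(B, M) = (-31.6)·(-27.4) = 865.84
Cov(S, U) = 1298.4 + 167.2 + 865.84 = 2331.44.

Cov(S, U) = 2331.44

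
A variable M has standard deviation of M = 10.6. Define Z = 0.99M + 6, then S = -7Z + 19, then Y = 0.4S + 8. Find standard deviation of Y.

standard deviation of Y = 29.3832

standard deviation of Z = |0.99|·10.6 = 10.494.
standard deviation of S = |-7|·10.494 = 73.458.
standard deviation of Y = |0.4|·73.458 = 29.3832.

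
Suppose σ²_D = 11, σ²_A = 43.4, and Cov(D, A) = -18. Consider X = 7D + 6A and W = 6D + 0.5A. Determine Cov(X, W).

Cov(X, W) = -118.8

By bilinearity, Cov(X, W) = ac·σ²_D + bd·σ²_A + (ad+bc)·Cov(D, A), with a=7, b=6, c=6, d=0.5.
ac·σ²_D = 7·6·11 = 462
bd·σ²_A = 6·0.5·43.4 = 130.2
(ad+bc)·Cov(D, A) = (39.5)·(-18) = -711
Cov(X, W) = 462 + 130.2 + (-711) = -118.8.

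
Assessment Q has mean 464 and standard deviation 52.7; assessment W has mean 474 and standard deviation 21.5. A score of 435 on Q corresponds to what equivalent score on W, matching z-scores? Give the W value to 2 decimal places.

W = 462.17

z = (435 − 464)/52.7 ≈ -0.5503.
W = 474 + z·21.5 = 474 + (435 − 464)·21.5/52.7 ≈ 462.17.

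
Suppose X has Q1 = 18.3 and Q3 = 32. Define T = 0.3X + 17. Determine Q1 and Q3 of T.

Q1(T) = 22.49, Q3(T) = 26.6

a = 0.3 > 0: Q1(T) = a·Q1(X)+b = 22.49, Q3(T) = a·Q3(X)+b = 26.6.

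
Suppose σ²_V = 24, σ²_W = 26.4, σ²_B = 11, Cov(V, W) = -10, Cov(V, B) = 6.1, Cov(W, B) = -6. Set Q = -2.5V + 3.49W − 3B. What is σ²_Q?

σ²_Q = 962.19464

σ²_Q = a²·σ²_V + b²·σ²_W + c²·σ²_B + 2ab·Cov(V, W) + 2ac·Cov(V, B) + 2bc·Cov(W, B), with a = -2.5, b = 3.49, c = -3.
= 150 + 321.55464 + 99 + 174.5 + 91.5 + 125.64
= 962.19464.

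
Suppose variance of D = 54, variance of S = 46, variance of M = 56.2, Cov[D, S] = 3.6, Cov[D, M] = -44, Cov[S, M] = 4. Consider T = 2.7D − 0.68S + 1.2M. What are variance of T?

variance of T = 190.9912

variance of T = a²·variance of D + b²·variance of S + c²·variance of M + 2ab·Cov[D, S] + 2ac·Cov[D, M] + 2bc·Cov[S, M], with a = 2.7, b = -0.68, c = 1.2.
= 393.66 + 21.2704 + 80.928 + (-13.2192) + (-285.12) + (-6.528)
= 190.9912.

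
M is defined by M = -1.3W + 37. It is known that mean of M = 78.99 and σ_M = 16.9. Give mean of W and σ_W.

From M = -1.3W + 37: mean of M = a·mean of W + b, so mean of W = (mean of M − b)/a = (78.99 − 37)/(-1.3) = -32.3.
σ_M = |a|·σ_W, so σ_W = 16.9/|-1.3| = 13.

mean of W = -32.3, σ_W = 13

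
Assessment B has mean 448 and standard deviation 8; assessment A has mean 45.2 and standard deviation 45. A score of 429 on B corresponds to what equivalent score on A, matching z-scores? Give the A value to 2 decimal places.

A = -61.68

z = (429 − 448)/8 = -2.375.
A = 45.2 + z·45 = 45.2 + (429 − 448)·45/8 ≈ -61.68.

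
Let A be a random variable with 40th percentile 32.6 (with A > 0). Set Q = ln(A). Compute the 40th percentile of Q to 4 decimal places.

ln(A) is increasing, so P_{40}(Q) = g(P_{40}(A)) ≈ 3.4843.

40th percentile of Q = 3.4843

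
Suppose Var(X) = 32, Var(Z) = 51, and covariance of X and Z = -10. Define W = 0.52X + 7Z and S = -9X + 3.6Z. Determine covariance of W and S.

By bilinearity, covariance of W and S = ac·Var(X) + bd·Var(Z) + (ad+bc)·covariance of X and Z, with a=0.52, b=7, c=-9, d=3.6.
ac·Var(X) = 0.52·(-9)·32 = -149.76
bd·Var(Z) = 7·3.6·51 = 1285.2
(ad+bc)·covariance of X and Z = (-61.128)·(-10) = 611.28
covariance of W and S = -149.76 + 1285.2 + 611.28 = 1746.72.

covariance of W and S = 1746.72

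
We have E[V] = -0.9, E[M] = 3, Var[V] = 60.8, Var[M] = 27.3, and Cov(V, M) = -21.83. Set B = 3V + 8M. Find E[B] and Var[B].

E[B] = 3·E[V] + 8·E[M] = 3·(-0.9) + 8·3 = 21.3.
Var[B] = a²·Var[V] + b²·Var[M] + 2ab·Cov(V, M) with a = 3, b = 8.
= 3²·60.8 + 8²·27.3 + 2·3·8·(-21.83)
= 547.2 + 1747.2 + (-1047.84) = 1246.56.

E[B] = 21.3, Var[B] = 1246.56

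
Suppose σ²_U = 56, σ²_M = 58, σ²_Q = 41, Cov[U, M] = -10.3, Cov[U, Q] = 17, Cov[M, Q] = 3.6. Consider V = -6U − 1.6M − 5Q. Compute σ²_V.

σ²_V = a²·σ²_U + b²·σ²_M + c²·σ²_Q + 2ab·Cov[U, M] + 2ac·Cov[U, Q] + 2bc·Cov[M, Q], with a = -6, b = -1.6, c = -5.
= 2016 + 148.48 + 1025 + (-197.76) + 1020 + 57.6
= 4069.32.

σ²_V = 4069.32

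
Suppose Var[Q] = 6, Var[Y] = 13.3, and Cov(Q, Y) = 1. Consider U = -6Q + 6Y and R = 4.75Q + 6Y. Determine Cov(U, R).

Cov(U, R) = 300.3

By bilinearity, Cov(U, R) = ac·Var[Q] + bd·Var[Y] + (ad+bc)·Cov(Q, Y), with a=-6, b=6, c=4.75, d=6.
ac·Var[Q] = (-6)·4.75·6 = -171
bd·Var[Y] = 6·6·13.3 = 478.8
(ad+bc)·Cov(Q, Y) = (-7.5)·1 = -7.5
Cov(U, R) = -171 + 478.8 + (-7.5) = 300.3.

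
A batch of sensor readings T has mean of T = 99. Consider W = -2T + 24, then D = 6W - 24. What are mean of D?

mean of W = (-2)·99 + 24 = -174.
mean of D = 6·(-174) + (-24) = -1068.

mean of D = -1068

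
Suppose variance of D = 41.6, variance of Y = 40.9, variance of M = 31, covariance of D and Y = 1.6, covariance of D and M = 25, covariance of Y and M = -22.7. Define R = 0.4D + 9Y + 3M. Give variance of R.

variance of R = 2444.276

variance of R = a²·variance of D + b²·variance of Y + c²·variance of M + 2ab·covariance of D and Y + 2ac·covariance of D and M + 2bc·covariance of Y and M, with a = 0.4, b = 9, c = 3.
= 6.656 + 3312.9 + 279 + 11.52 + 60 + (-1225.8)
= 2444.276.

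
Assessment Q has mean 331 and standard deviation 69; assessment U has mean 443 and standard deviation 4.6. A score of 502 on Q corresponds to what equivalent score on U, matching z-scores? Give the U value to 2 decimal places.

z = (502 − 331)/69 ≈ 2.4783.
U = 443 + z·4.6 = 443 + (502 − 331)·4.6/69 = 454.40.

U = 454.40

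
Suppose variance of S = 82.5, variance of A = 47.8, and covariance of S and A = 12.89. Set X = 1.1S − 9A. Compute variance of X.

variance of X = a²·variance of S + b²·variance of A + 2ab·covariance of S and A with a = 1.1, b = -9.
= 1.1²·82.5 + (-9)²·47.8 + 2·1.1·(-9)·12.89
= 99.825 + 3871.8 + (-255.222) = 3716.403.

variance of X = 3716.403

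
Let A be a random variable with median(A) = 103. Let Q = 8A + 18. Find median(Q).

median(Q) = 842

A linear map preserves order up to sign, so median(Q) = a·median(A) + b = 8·103 + 18 = 842.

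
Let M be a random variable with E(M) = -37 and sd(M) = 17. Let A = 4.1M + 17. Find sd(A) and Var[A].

A = 4.1M + 17 is linear with a = 4.1, b = 17.
sd(A) = |a|·sd(M) = |4.1|·17 = 69.7.
Var[M] = 17² = 289.
Var[A] = a²·Var[M] = 4.1²·289 = 4858.09 (the additive constant 17 does not affect variance).

sd(A) = 69.7, Var[A] = 4858.09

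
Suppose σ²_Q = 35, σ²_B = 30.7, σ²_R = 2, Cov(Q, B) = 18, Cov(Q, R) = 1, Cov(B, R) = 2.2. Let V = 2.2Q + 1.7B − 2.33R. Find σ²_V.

σ²_V = a²·σ²_Q + b²·σ²_B + c²·σ²_R + 2ab·Cov(Q, B) + 2ac·Cov(Q, R) + 2bc·Cov(B, R), with a = 2.2, b = 1.7, c = -2.33.
= 169.4 + 88.723 + 10.8578 + 134.64 + (-10.252) + (-17.4284)
= 375.9404.

σ²_V = 375.9404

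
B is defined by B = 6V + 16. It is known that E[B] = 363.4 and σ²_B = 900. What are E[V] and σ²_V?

E[V] = 57.9, σ²_V = 25

From B = 6V + 16: E[B] = a·E[V] + b, so E[V] = (E[B] − b)/a = (363.4 − 16)/6 = 57.9.
σ²_B = a²·σ²_V, so σ²_V = 900/6² = 25.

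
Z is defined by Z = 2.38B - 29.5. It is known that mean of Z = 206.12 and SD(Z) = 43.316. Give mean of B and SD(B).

mean of B = 99, SD(B) = 18.2

From Z = 2.38B - 29.5: mean of Z = a·mean of B + b, so mean of B = (mean of Z − b)/a = (206.12 − (-29.5))/2.38 = 99.
SD(Z) = |a|·SD(B), so SD(B) = 43.316/|2.38| = 18.2.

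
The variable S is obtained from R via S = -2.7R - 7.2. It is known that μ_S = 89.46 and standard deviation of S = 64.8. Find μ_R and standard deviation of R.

μ_R = -35.8, standard deviation of R = 24

From S = -2.7R - 7.2: μ_S = a·μ_R + b, so μ_R = (μ_S − b)/a = (89.46 − (-7.2))/(-2.7) = -35.8.
standard deviation of S = |a|·standard deviation of R, so standard deviation of R = 64.8/|-2.7| = 24.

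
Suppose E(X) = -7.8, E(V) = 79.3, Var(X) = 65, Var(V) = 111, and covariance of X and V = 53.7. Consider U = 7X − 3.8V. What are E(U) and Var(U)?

E(U) = -355.94, Var(U) = 1931

E(U) = 7·E(X) + (-3.8)·E(V) = 7·(-7.8) + (-3.8)·79.3 = -355.94.
Var(U) = a²·Var(X) + b²·Var(V) + 2ab·covariance of X and V with a = 7, b = -3.8.
= 7²·65 + (-3.8)²·111 + 2·7·(-3.8)·53.7
= 3185 + 1602.84 + (-2856.84) = 1931.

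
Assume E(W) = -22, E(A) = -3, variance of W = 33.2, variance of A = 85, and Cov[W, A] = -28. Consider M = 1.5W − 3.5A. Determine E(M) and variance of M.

E(M) = -22.5, variance of M = 1409.95

E(M) = 1.5·E(W) + (-3.5)·E(A) = 1.5·(-22) + (-3.5)·(-3) = -22.5.
variance of M = a²·variance of W + b²·variance of A + 2ab·Cov[W, A] with a = 1.5, b = -3.5.
= 1.5²·33.2 + (-3.5)²·85 + 2·1.5·(-3.5)·(-28)
= 74.7 + 1041.25 + 294 = 1409.95.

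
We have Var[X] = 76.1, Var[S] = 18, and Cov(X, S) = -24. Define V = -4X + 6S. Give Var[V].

Var[V] = 3017.6

Var[V] = a²·Var[X] + b²·Var[S] + 2ab·Cov(X, S) with a = -4, b = 6.
= (-4)²·76.1 + 6²·18 + 2·(-4)·6·(-24)
= 1217.6 + 648 + 1152 = 3017.6.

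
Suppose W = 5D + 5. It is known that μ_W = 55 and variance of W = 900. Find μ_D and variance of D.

From W = 5D + 5: μ_W = a·μ_D + b, so μ_D = (μ_W − b)/a = (55 − 5)/5 = 10.
variance of W = a²·variance of D, so variance of D = 900/5² = 36.

μ_D = 10, variance of D = 36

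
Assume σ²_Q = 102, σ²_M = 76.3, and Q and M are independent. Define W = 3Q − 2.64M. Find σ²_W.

σ²_W = a²·σ²_Q + b²·σ²_M + 2ab·Cov(Q, M) with a = 3, b = -2.64.
Independence gives Cov(Q, M) = 0.
= 3²·102 + (-2.64)²·76.3 + 2·3·(-2.64)·0
= 918 + 531.78048 + 0 = 1449.78048.

σ²_W = 1449.78048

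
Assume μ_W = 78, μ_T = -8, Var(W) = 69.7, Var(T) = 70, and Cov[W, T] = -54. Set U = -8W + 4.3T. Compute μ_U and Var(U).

μ_U = -658.4, Var(U) = 9470.3

μ_U = (-8)·μ_W + 4.3·μ_T = (-8)·78 + 4.3·(-8) = -658.4.
Var(U) = a²·Var(W) + b²·Var(T) + 2ab·Cov[W, T] with a = -8, b = 4.3.
= (-8)²·69.7 + 4.3²·70 + 2·(-8)·4.3·(-54)
= 4460.8 + 1294.3 + 3715.2 = 9470.3.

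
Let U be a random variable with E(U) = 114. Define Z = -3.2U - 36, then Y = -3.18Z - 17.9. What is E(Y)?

E(Y) = 1256.644

E(Z) = (-3.2)·114 + (-36) = -400.8.
E(Y) = (-3.18)·(-400.8) + (-17.9) = 1256.644.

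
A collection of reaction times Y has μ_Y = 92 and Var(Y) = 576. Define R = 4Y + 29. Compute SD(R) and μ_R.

SD(R) = 96, μ_R = 397

R = 4Y + 29 is linear with a = 4, b = 29.
SD(Y) = √576 = 24.
SD(R) = |a|·SD(Y) = |4|·24 = 96.
μ_R = a·μ_Y + b = 4·92 + 29 = 397.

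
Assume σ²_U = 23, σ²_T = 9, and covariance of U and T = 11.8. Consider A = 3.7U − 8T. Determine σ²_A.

σ²_A = a²·σ²_U + b²·σ²_T + 2ab·covariance of U and T with a = 3.7, b = -8.
= 3.7²·23 + (-8)²·9 + 2·3.7·(-8)·11.8
= 314.87 + 576 + (-698.56) = 192.31.

σ²_A = 192.31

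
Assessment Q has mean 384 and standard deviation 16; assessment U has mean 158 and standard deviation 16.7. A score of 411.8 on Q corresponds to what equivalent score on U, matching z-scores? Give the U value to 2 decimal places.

z = (411.8 − 384)/16 = 1.7375.
U = 158 + z·16.7 = 158 + (411.8 − 384)·16.7/16 ≈ 187.02.

U = 187.02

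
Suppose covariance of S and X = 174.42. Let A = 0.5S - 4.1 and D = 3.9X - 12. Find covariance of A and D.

covariance of A and D = 340.119

covariance of A and D = a·c·covariance of S and X = 0.5·3.9·174.42 = 340.119. Additive constants drop out.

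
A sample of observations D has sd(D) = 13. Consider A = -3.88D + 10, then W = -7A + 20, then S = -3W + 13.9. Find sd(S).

sd(S) = 1059.24

sd(A) = |-3.88|·13 = 50.44.
sd(W) = |-7|·50.44 = 353.08.
sd(S) = |-3|·353.08 = 1059.24.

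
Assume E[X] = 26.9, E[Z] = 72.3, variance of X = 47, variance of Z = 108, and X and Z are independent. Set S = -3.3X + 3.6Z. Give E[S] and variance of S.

E[S] = 171.51, variance of S = 1911.51

E[S] = (-3.3)·E[X] + 3.6·E[Z] = (-3.3)·26.9 + 3.6·72.3 = 171.51.
variance of S = a²·variance of X + b²·variance of Z + 2ab·Cov(X, Z) with a = -3.3, b = 3.6.
Independence gives Cov(X, Z) = 0.
= (-3.3)²·47 + 3.6²·108 + 2·(-3.3)·3.6·0
= 511.83 + 1399.68 + 0 = 1911.51.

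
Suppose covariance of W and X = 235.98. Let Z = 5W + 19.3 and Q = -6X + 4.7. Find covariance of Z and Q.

covariance of Z and Q = -7079.4

covariance of Z and Q = a·c·covariance of W and X = 5·(-6)·235.98 = -7079.4. Additive constants drop out.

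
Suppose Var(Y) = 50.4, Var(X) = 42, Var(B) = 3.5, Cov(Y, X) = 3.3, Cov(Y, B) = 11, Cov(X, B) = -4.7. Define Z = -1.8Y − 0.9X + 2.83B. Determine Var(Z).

Var(Z) = 147.91295

Var(Z) = a²·Var(Y) + b²·Var(X) + c²·Var(B) + 2ab·Cov(Y, X) + 2ac·Cov(Y, B) + 2bc·Cov(X, B), with a = -1.8, b = -0.9, c = 2.83.
= 163.296 + 34.02 + 28.03115 + 10.692 + (-112.068) + 23.9418
= 147.91295.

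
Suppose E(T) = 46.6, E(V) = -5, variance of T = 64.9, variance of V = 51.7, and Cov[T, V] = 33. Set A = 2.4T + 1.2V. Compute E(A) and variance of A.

E(A) = 2.4·E(T) + 1.2·E(V) = 2.4·46.6 + 1.2·(-5) = 105.84.
variance of A = a²·variance of T + b²·variance of V + 2ab·Cov[T, V] with a = 2.4, b = 1.2.
= 2.4²·64.9 + 1.2²·51.7 + 2·2.4·1.2·33
= 373.824 + 74.448 + 190.08 = 638.352.

E(A) = 105.84, variance of A = 638.352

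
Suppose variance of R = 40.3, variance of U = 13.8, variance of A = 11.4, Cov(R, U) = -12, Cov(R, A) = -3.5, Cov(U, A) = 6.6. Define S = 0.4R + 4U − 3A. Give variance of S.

variance of S = a²·variance of R + b²·variance of U + c²·variance of A + 2ab·Cov(R, U) + 2ac·Cov(R, A) + 2bc·Cov(U, A), with a = 0.4, b = 4, c = -3.
= 6.448 + 220.8 + 102.6 + (-38.4) + 8.4 + (-158.4)
= 141.448.

variance of S = 141.448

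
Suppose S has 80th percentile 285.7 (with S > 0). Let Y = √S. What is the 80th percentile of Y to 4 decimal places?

√S is increasing, so P_{80}(Y) = g(P_{80}(S)) ≈ 16.9027.

80th percentile of Y = 16.9027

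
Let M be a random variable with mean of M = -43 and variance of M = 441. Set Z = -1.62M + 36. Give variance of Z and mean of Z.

variance of Z = 1157.3604, mean of Z = 105.66

Z = -1.62M + 36 is linear with a = -1.62, b = 36.
variance of Z = a²·variance of M = (-1.62)²·441 = 1157.3604 (the additive constant 36 does not affect variance).
mean of Z = a·mean of M + b = (-1.62)·(-43) + 36 = 105.66.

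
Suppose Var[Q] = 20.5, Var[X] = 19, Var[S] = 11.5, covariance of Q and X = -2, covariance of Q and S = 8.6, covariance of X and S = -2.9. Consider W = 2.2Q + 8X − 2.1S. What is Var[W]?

Var[W] = 1313.511

Var[W] = a²·Var[Q] + b²·Var[X] + c²·Var[S] + 2ab·covariance of Q and X + 2ac·covariance of Q and S + 2bc·covariance of X and S, with a = 2.2, b = 8, c = -2.1.
= 99.22 + 1216 + 50.715 + (-70.4) + (-79.464) + 97.44
= 1313.511.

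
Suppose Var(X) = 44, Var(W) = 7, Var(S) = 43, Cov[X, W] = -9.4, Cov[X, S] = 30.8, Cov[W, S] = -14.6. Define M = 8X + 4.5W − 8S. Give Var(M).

Var(M) = 2141.75

Var(M) = a²·Var(X) + b²·Var(W) + c²·Var(S) + 2ab·Cov[X, W] + 2ac·Cov[X, S] + 2bc·Cov[W, S], with a = 8, b = 4.5, c = -8.
= 2816 + 141.75 + 2752 + (-676.8) + (-3942.4) + 1051.2
= 2141.75.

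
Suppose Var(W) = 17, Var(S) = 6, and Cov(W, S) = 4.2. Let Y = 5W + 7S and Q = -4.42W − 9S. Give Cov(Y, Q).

By bilinearity, Cov(Y, Q) = ac·Var(W) + bd·Var(S) + (ad+bc)·Cov(W, S), with a=5, b=7, c=-4.42, d=-9.
ac·Var(W) = 5·(-4.42)·17 = -375.7
bd·Var(S) = 7·(-9)·6 = -378
(ad+bc)·Cov(W, S) = (-75.94)·4.2 = -318.948
Cov(Y, Q) = -375.7 + (-378) + (-318.948) = -1072.648.

Cov(Y, Q) = -1072.648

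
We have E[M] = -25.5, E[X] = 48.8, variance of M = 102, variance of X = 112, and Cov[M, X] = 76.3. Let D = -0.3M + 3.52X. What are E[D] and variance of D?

E[D] = 179.426, variance of D = 1235.7592

E[D] = (-0.3)·E[M] + 3.52·E[X] = (-0.3)·(-25.5) + 3.52·48.8 = 179.426.
variance of D = a²·variance of M + b²·variance of X + 2ab·Cov[M, X] with a = -0.3, b = 3.52.
= (-0.3)²·102 + 3.52²·112 + 2·(-0.3)·3.52·76.3
= 9.18 + 1387.7248 + (-161.1456) = 1235.7592.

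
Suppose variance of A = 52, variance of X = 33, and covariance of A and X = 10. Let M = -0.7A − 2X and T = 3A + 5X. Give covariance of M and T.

covariance of M and T = -534.2

By bilinearity, covariance of M and T = ac·variance of A + bd·variance of X + (ad+bc)·covariance of A and X, with a=-0.7, b=-2, c=3, d=5.
ac·variance of A = (-0.7)·3·52 = -109.2
bd·variance of X = (-2)·5·33 = -330
(ad+bc)·covariance of A and X = (-9.5)·10 = -95
covariance of M and T = -109.2 + (-330) + (-95) = -534.2.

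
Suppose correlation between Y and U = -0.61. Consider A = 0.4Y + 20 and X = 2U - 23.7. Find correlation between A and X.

correlation between A and X = -0.61

Linear rescalings preserve correlation up to sign; here the slopes 0.4 and 2 have the same sign, so correlation between A and X = correlation between Y and U = -0.61.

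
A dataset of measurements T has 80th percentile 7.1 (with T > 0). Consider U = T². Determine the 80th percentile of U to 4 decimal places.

T² is increasing, so P_{80}(U) = g(P_{80}(T)) = 50.41.

80th percentile of U = 50.41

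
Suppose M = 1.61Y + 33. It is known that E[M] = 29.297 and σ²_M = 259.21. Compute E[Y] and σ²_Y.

E[Y] = -2.3, σ²_Y = 100

From M = 1.61Y + 33: E[M] = a·E[Y] + b, so E[Y] = (E[M] − b)/a = (29.297 − 33)/1.61 = -2.3.
σ²_M = a²·σ²_Y, so σ²_Y = 259.21/1.61² = 100.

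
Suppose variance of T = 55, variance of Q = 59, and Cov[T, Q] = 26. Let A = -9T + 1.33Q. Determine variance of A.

variance of A = 3936.9251

variance of A = a²·variance of T + b²·variance of Q + 2ab·Cov[T, Q] with a = -9, b = 1.33.
= (-9)²·55 + 1.33²·59 + 2·(-9)·1.33·26
= 4455 + 104.3651 + (-622.44) = 3936.9251.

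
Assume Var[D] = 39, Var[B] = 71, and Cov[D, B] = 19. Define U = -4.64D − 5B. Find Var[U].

Var[U] = a²·Var[D] + b²·Var[B] + 2ab·Cov[D, B] with a = -4.64, b = -5.
= (-4.64)²·39 + (-5)²·71 + 2·(-4.64)·(-5)·19
= 839.6544 + 1775 + 881.6 = 3496.2544.

Var[U] = 3496.2544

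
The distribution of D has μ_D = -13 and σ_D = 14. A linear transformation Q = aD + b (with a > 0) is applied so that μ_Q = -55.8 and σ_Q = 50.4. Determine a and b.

σ_Q = a·σ_D (a > 0), so a = 50.4/14 = 3.6.
μ_Q = a·μ_D + b, so b = -55.8 − 3.6·(-13) = -9.

a = 3.6, b = -9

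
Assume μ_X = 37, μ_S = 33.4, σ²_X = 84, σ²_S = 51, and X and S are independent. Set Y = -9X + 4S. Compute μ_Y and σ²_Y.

μ_Y = -199.4, σ²_Y = 7620

μ_Y = (-9)·μ_X + 4·μ_S = (-9)·37 + 4·33.4 = -199.4.
σ²_Y = a²·σ²_X + b²·σ²_S + 2ab·Cov(X, S) with a = -9, b = 4.
Independence gives Cov(X, S) = 0.
= (-9)²·84 + 4²·51 + 2·(-9)·4·0
= 6804 + 816 + 0 = 7620.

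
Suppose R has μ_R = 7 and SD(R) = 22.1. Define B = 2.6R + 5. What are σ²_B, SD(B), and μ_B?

B = 2.6R + 5 is linear with a = 2.6, b = 5.
σ²_R = 22.1² = 488.41.
σ²_B = a²·σ²_R = 2.6²·488.41 = 3301.6516 (the additive constant 5 does not affect variance).
SD(B) = |a|·SD(R) = |2.6|·22.1 = 57.46.
μ_B = a·μ_R + b = 2.6·7 + 5 = 23.2.

σ²_B = 3301.6516, SD(B) = 57.46, μ_B = 23.2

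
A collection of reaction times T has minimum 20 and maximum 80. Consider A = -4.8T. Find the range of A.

Range(A) = 288

Range of T = 80 − 20 = 60.
Range(A) = |a|·Range(T) = |-4.8|·60 = 288.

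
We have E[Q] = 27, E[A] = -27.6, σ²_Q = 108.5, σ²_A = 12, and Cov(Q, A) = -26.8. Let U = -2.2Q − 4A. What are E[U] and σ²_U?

E[U] = 51, σ²_U = 245.46

E[U] = (-2.2)·E[Q] + (-4)·E[A] = (-2.2)·27 + (-4)·(-27.6) = 51.
σ²_U = a²·σ²_Q + b²·σ²_A + 2ab·Cov(Q, A) with a = -2.2, b = -4.
= (-2.2)²·108.5 + (-4)²·12 + 2·(-2.2)·(-4)·(-26.8)
= 525.14 + 192 + (-471.68) = 245.46.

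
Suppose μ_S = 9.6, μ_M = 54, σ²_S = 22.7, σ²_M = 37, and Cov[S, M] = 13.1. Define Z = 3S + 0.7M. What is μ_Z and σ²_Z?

μ_Z = 66.6, σ²_Z = 277.45

μ_Z = 3·μ_S + 0.7·μ_M = 3·9.6 + 0.7·54 = 66.6.
σ²_Z = a²·σ²_S + b²·σ²_M + 2ab·Cov[S, M] with a = 3, b = 0.7.
= 3²·22.7 + 0.7²·37 + 2·3·0.7·13.1
= 204.3 + 18.13 + 55.02 = 277.45.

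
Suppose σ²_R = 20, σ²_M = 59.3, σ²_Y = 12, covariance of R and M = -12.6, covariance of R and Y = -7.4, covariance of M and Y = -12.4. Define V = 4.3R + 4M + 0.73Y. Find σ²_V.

σ²_V = a²·σ²_R + b²·σ²_M + c²·σ²_Y + 2ab·covariance of R and M + 2ac·covariance of R and Y + 2bc·covariance of M and Y, with a = 4.3, b = 4, c = 0.73.
= 369.8 + 948.8 + 6.3948 + (-433.44) + (-46.4572) + (-72.416)
= 772.6816.

σ²_V = 772.6816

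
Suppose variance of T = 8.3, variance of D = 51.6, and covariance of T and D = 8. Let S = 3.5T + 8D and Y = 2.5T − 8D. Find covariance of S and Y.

covariance of S and Y = -3293.775

By bilinearity, covariance of S and Y = ac·variance of T + bd·variance of D + (ad+bc)·covariance of T and D, with a=3.5, b=8, c=2.5, d=-8.
ac·variance of T = 3.5·2.5·8.3 = 72.625
bd·variance of D = 8·(-8)·51.6 = -3302.4
(ad+bc)·covariance of T and D = (-8)·8 = -64
covariance of S and Y = 72.625 + (-3302.4) + (-64) = -3293.775.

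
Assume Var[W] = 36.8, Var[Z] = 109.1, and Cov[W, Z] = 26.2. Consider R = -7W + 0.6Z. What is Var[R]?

Var[R] = 1622.396

Var[R] = a²·Var[W] + b²·Var[Z] + 2ab·Cov[W, Z] with a = -7, b = 0.6.
= (-7)²·36.8 + 0.6²·109.1 + 2·(-7)·0.6·26.2
= 1803.2 + 39.276 + (-220.08) = 1622.396.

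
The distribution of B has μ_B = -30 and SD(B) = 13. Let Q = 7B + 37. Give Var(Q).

Q = 7B + 37 is linear with a = 7, b = 37.
Var(B) = 13² = 169.
Var(Q) = a²·Var(B) = 7²·169 = 8281 (the additive constant 37 does not affect variance).

Var(Q) = 8281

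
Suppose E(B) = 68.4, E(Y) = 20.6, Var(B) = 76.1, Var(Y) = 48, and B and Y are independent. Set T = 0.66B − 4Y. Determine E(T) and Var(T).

E(T) = -37.256, Var(T) = 801.14916

E(T) = 0.66·E(B) + (-4)·E(Y) = 0.66·68.4 + (-4)·20.6 = -37.256.
Var(T) = a²·Var(B) + b²·Var(Y) + 2ab·Cov(B, Y) with a = 0.66, b = -4.
Independence gives Cov(B, Y) = 0.
= 0.66²·76.1 + (-4)²·48 + 2·0.66·(-4)·0
= 33.14916 + 768 + 0 = 801.14916.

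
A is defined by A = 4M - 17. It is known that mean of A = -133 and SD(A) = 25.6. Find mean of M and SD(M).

mean of M = -29, SD(M) = 6.4

From A = 4M - 17: mean of A = a·mean of M + b, so mean of M = (mean of A − b)/a = (-133 − (-17))/4 = -29.
SD(A) = |a|·SD(M), so SD(M) = 25.6/|4| = 6.4.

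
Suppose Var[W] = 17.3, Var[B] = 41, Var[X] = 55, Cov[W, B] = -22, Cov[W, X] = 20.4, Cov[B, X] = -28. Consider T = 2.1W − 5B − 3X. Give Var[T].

Var[T] = 961.253

Var[T] = a²·Var[W] + b²·Var[B] + c²·Var[X] + 2ab·Cov[W, B] + 2ac·Cov[W, X] + 2bc·Cov[B, X], with a = 2.1, b = -5, c = -3.
= 76.293 + 1025 + 495 + 462 + (-257.04) + (-840)
= 961.253.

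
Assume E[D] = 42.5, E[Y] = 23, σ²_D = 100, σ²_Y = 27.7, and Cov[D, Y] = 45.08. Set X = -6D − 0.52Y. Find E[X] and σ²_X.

E[X] = -266.96, σ²_X = 3888.78928

E[X] = (-6)·E[D] + (-0.52)·E[Y] = (-6)·42.5 + (-0.52)·23 = -266.96.
σ²_X = a²·σ²_D + b²·σ²_Y + 2ab·Cov[D, Y] with a = -6, b = -0.52.
= (-6)²·100 + (-0.52)²·27.7 + 2·(-6)·(-0.52)·45.08
= 3600 + 7.49008 + 281.2992 = 3888.78928.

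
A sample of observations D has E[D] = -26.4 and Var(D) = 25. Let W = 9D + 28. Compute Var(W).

W = 9D + 28 is linear with a = 9, b = 28.
Var(W) = a²·Var(D) = 9²·25 = 2025 (the additive constant 28 does not affect variance).

Var(W) = 2025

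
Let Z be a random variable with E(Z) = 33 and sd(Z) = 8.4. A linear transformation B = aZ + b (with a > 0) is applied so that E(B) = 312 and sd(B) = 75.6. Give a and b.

a = 9, b = 15

sd(B) = a·sd(Z) (a > 0), so a = 75.6/8.4 = 9.
E(B) = a·E(Z) + b, so b = 312 − 9·33 = 15.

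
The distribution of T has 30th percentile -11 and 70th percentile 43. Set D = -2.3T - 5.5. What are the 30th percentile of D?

30th percentile of D = -104.4

Since a = -2.3 < 0 the transformation is decreasing, reversing order: the 30th percentile of D corresponds to the 70th percentile of T.
So P_{30}(D) = a·P_{70}(T) + b = (-2.3)·43 + (-5.5) = -104.4.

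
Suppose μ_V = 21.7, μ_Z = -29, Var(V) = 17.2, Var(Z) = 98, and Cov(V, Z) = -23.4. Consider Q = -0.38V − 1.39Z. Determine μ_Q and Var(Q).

μ_Q = 32.064, Var(Q) = 167.10972

μ_Q = (-0.38)·μ_V + (-1.39)·μ_Z = (-0.38)·21.7 + (-1.39)·(-29) = 32.064.
Var(Q) = a²·Var(V) + b²·Var(Z) + 2ab·Cov(V, Z) with a = -0.38, b = -1.39.
= (-0.38)²·17.2 + (-1.39)²·98 + 2·(-0.38)·(-1.39)·(-23.4)
= 2.48368 + 189.3458 + (-24.71976) = 167.10972.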